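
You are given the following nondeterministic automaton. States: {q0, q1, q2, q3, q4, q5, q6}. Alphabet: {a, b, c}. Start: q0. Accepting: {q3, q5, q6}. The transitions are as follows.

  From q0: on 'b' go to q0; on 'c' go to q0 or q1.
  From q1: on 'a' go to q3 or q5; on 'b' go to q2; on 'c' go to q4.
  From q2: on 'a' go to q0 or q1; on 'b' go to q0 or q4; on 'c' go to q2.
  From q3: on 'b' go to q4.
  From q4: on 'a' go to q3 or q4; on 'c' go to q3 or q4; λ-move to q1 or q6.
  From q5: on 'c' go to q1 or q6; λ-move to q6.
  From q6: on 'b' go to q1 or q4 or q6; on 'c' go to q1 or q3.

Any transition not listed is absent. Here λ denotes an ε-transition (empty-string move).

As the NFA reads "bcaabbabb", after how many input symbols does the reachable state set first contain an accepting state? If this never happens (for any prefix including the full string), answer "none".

3

Start in {q0}.
Read 'b': q0→{q0}; now {q0}.
Read 'c': q0→{q0, q1}; now {q0, q1}.
Read 'a': q0→∅, q1→{q3, q5}; union {q3, q5}; ε-closure = {q3, q5, q6}.
None of the earlier sets intersect F, but {q3, q5, q6} does.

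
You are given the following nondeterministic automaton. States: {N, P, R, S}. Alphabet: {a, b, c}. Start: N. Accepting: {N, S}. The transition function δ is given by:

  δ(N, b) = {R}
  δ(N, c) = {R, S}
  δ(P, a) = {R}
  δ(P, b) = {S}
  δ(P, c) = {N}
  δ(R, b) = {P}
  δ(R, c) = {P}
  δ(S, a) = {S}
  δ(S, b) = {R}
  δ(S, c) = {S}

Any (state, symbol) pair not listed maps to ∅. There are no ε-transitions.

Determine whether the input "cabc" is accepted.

No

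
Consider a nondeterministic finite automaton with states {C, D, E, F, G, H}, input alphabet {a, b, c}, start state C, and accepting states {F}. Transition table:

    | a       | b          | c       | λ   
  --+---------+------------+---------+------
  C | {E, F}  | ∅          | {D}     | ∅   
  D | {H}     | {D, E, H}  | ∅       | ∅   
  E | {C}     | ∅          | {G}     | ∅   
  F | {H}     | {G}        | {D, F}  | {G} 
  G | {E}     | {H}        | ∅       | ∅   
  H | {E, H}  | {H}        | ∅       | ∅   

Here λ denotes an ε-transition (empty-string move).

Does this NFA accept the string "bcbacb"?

No

Start in {C}.
Read 'b': {C} → ∅.
The set is empty and remains empty for the remaining 5 symbols.
The final set ∅ contains no accepting state.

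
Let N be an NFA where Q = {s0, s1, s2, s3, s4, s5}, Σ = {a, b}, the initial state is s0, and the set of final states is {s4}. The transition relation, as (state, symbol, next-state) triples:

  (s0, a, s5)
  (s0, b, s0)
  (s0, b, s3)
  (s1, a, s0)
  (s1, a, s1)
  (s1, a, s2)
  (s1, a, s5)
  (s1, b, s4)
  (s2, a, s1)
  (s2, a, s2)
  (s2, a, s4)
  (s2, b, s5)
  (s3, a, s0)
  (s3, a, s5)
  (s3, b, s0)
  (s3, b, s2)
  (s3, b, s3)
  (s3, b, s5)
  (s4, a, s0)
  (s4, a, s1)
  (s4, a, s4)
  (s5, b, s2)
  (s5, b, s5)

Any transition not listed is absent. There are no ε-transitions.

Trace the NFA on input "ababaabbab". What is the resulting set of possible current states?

Start in {s0}.
Read 'a': s0→{s5}; now {s5}.
Read 'b': s5→{s2, s5}; now {s2, s5}.
Read 'a': s2→{s1, s2, s4}, s5→∅; now {s1, s2, s4}.
Read 'b': s1→{s4}, s2→{s5}, s4→∅; now {s4, s5}.
Read 'a': s4→{s0, s1, s4}, s5→∅; now {s0, s1, s4}.
Read 'a': s0→{s5}, s1→{s0, s1, s2, s5}, s4→{s0, s1, s4}; now {s0, s1, s2, s4, s5}.
Read 'b': s0→{s0, s3}, s1→{s4}, s2→{s5}, s4→∅, s5→{s2, s5}; now {s0, s2, s3, s4, s5}.
Read 'b': s0→{s0, s3}, s2→{s5}, s3→{s0, s2, s3, s5}, s4→∅, s5→{s2, s5}; now {s0, s2, s3, s5}.
Read 'a': s0→{s5}, s2→{s1, s2, s4}, s3→{s0, s5}, s5→∅; now {s0, s1, s2, s4, s5}.
Read 'b': s0→{s0, s3}, s1→{s4}, s2→{s5}, s4→∅, s5→{s2, s5}; now {s0, s2, s3, s4, s5}.

{s0, s2, s3, s4, s5}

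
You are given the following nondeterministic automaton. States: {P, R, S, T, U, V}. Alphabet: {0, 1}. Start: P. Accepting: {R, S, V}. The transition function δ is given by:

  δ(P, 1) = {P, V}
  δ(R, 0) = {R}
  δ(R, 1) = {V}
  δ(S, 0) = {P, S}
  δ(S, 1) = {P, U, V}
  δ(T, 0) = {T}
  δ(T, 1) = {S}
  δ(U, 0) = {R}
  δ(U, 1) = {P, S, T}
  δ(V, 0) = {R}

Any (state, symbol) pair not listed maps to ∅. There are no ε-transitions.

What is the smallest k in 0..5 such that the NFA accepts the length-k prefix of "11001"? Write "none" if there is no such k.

1

Start in {P}.
Read '1': P→{P, V}; now {P, V}.
None of the earlier sets intersect F, but {P, V} does.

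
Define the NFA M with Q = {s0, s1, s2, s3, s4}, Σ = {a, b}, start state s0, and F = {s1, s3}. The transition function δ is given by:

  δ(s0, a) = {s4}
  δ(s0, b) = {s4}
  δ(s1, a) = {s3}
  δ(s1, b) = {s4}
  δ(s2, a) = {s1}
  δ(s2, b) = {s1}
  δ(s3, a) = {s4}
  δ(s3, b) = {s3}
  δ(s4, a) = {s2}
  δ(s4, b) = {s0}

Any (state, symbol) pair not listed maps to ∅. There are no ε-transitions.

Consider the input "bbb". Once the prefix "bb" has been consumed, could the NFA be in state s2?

No

Start in {s0}.
Read 'b': s0→{s4}; now {s4}.
Read 'b': s4→{s0}; now {s0}.
State s2 is not in {s0}.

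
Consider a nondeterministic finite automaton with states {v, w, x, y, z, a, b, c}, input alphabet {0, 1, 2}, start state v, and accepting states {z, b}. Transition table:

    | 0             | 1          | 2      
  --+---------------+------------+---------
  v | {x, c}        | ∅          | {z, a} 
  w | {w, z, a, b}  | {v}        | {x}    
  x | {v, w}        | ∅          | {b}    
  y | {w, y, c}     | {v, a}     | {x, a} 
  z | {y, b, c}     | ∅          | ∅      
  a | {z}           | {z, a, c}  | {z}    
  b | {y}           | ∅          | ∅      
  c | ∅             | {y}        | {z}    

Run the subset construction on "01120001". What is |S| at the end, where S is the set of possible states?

5

Start in {v}.
Read '0': v→{x, c}; now {x, c}.
Read '1': x→∅, c→{y}; now {y}.
Read '1': y→{v, a}; now {v, a}.
Read '2': v→{z, a}, a→{z}; now {z, a}.
Read '0': z→{y, b, c}, a→{z}; now {y, z, b, c}.
Read '0': y→{w, y, c}, z→{y, b, c}, b→{y}, c→∅; now {w, y, b, c}.
Read '0': w→{w, z, a, b}, y→{w, y, c}, b→{y}, c→∅; now {w, y, z, a, b, c}.
Read '1': w→{v}, y→{v, a}, z→∅, a→{z, a, c}, b→∅, c→{y}; now {v, y, z, a, c}.
That set has 5 states.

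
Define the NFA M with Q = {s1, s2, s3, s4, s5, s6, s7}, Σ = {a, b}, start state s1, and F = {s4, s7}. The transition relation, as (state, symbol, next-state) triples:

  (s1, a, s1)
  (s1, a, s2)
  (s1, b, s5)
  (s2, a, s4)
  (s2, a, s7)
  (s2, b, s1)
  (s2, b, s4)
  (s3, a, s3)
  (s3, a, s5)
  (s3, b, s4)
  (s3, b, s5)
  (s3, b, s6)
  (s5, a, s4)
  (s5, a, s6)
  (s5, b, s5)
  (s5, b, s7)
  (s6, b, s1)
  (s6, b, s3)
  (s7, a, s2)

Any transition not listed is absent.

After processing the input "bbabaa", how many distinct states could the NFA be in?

Start in {s1}.
Read 'b': s1→{s5}; now {s5}.
Read 'b': s5→{s5, s7}; now {s5, s7}.
Read 'a': s5→{s4, s6}, s7→{s2}; now {s2, s4, s6}.
Read 'b': s2→{s1, s4}, s4→∅, s6→{s1, s3}; now {s1, s3, s4}.
Read 'a': s1→{s1, s2}, s3→{s3, s5}, s4→∅; now {s1, s2, s3, s5}.
Read 'a': s1→{s1, s2}, s2→{s4, s7}, s3→{s3, s5}, s5→{s4, s6}; now {s1, s2, s3, s4, s5, s6, s7}.
That set has 7 states.

7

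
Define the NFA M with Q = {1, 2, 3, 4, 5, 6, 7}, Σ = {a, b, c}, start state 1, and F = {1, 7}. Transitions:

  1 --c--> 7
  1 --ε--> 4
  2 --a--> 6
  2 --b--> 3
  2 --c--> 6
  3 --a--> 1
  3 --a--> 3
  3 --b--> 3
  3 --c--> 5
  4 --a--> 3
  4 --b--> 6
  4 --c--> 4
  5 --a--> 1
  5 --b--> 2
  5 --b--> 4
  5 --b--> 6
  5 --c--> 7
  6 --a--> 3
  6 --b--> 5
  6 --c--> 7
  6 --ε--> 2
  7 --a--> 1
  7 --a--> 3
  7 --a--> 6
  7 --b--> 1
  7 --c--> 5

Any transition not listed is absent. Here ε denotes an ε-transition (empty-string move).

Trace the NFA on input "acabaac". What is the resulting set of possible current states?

{2, 4, 5, 6, 7}

Start: ε-closure({1}) = {1, 4}.
Read 'a': 1→∅, 4→{3}; now {3}.
Read 'c': 3→{5}; now {5}.
Read 'a': 5→{1}; union {1}; ε-closure = {1, 4}.
Read 'b': 1→∅, 4→{6}; union {6}; ε-closure = {2, 6}.
Read 'a': 2→{6}, 6→{3}; union {3, 6}; ε-closure = {2, 3, 6}.
Read 'a': 2→{6}, 3→{1, 3}, 6→{3}; union {1, 3, 6}; ε-closure = {1, 2, 3, 4, 6}.
Read 'c': 1→{7}, 2→{6}, 3→{5}, 4→{4}, 6→{7}; union {4, 5, 6, 7}; ε-closure = {2, 4, 5, 6, 7}.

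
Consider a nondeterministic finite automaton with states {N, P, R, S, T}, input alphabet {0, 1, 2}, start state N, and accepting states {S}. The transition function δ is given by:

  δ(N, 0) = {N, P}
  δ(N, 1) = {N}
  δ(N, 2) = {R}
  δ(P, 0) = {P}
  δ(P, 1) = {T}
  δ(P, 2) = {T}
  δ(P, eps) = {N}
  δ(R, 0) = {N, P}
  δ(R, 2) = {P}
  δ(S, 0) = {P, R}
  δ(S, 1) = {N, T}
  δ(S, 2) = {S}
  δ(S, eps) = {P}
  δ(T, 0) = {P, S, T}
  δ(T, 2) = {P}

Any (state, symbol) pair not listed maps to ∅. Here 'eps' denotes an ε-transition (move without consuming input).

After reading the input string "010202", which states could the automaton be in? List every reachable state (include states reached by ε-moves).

{N, P, R, S, T}

Start in {N}.
Read '0': N→{N, P}; now {N, P}.
Read '1': N→{N}, P→{T}; now {N, T}.
Read '0': N→{N, P}, T→{P, S, T}; now {N, P, S, T}.
Read '2': N→{R}, P→{T}, S→{S}, T→{P}; union {P, R, S, T}; ε-closure = {N, P, R, S, T}.
Read '0': N→{N, P}, P→{P}, R→{N, P}, S→{P, R}, T→{P, S, T}; now {N, P, R, S, T}.
Read '2': N→{R}, P→{T}, R→{P}, S→{S}, T→{P}; union {P, R, S, T}; ε-closure = {N, P, R, S, T}.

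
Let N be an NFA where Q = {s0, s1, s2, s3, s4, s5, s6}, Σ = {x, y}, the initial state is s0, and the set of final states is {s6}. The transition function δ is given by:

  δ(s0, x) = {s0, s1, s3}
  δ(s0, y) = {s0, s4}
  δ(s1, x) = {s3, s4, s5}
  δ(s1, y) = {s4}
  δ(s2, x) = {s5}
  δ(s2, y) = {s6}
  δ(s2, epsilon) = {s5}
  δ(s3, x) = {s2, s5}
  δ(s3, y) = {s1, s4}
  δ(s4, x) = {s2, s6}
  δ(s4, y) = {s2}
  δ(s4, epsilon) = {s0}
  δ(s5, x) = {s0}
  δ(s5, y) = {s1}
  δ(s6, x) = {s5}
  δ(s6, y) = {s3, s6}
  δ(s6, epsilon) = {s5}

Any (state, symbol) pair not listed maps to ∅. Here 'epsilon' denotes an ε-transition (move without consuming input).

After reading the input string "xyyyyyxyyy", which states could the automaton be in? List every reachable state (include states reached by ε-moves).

{s0, s1, s2, s3, s4, s5, s6}

Start in {s0}.
Read 'x': {s0} → {s0, s1, s3}.
Read 'y': {s0, s1, s3} → {s0, s1, s4}.
Read 'y': {s0, s1, s4} → {s0, s2, s4, s5}.
Read 'y': {s0, s2, s4, s5} → {s0, s1, s2, s4, s5, s6}.
Read 'y': {s0, s1, s2, s4, s5, s6} → {s0, s1, s2, s3, s4, s5, s6}.
Read 'y': {s0, s1, s2, s3, s4, s5, s6} → {s0, s1, s2, s3, s4, s5, s6}.
Read 'x': {s0, s1, s2, s3, s4, s5, s6} → {s0, s1, s2, s3, s4, s5, s6}.
Read 'y': {s0, s1, s2, s3, s4, s5, s6} → {s0, s1, s2, s3, s4, s5, s6}.
Read 'y': {s0, s1, s2, s3, s4, s5, s6} → {s0, s1, s2, s3, s4, s5, s6}.
Read 'y': {s0, s1, s2, s3, s4, s5, s6} → {s0, s1, s2, s3, s4, s5, s6}.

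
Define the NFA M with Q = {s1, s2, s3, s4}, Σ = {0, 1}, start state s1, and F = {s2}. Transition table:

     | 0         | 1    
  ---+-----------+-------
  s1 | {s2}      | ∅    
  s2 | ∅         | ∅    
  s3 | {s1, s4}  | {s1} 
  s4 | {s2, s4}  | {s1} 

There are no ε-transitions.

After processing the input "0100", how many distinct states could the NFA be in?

Start in {s1}.
Read '0': s1→{s2}; now {s2}.
Read '1': s2→∅; now ∅.
The set is empty and remains empty for the remaining 2 symbols.
That set has 0 states.

0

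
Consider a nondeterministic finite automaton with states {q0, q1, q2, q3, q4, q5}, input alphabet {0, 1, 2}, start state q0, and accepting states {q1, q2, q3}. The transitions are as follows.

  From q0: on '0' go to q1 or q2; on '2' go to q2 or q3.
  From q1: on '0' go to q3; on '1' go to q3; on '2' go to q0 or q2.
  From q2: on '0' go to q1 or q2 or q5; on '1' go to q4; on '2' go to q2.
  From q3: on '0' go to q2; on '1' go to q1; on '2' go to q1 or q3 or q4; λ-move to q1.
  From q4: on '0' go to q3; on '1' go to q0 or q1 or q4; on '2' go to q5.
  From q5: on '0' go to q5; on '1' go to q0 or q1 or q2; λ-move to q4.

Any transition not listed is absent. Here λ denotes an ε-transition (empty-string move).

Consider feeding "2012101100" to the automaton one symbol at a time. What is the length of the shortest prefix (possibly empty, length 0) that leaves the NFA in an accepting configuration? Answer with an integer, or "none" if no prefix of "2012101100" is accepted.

Start in {q0}.
Read '2': {q0} → {q1, q2, q3}.
None of the earlier sets intersect F, but {q1, q2, q3} does.

1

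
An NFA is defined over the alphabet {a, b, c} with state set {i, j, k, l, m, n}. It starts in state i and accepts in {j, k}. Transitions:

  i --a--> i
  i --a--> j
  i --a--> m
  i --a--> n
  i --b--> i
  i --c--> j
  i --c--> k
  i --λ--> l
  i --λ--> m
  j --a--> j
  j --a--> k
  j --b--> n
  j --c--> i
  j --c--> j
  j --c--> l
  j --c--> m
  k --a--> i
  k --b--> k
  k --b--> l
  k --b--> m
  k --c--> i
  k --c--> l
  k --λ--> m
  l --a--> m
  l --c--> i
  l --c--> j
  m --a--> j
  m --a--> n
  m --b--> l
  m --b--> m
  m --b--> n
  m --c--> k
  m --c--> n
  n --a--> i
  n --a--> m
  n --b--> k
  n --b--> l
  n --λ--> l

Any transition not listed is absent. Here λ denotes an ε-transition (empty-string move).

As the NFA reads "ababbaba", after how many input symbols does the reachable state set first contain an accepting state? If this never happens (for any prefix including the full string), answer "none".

1

Start: ε-closure({i}) = {i, l, m}.
Read 'a': i→{i, j, m, n}, l→{m}, m→{j, n}; union {i, j, m, n}; ε-closure = {i, j, l, m, n}.
None of the earlier sets intersect F, but {i, j, l, m, n} does.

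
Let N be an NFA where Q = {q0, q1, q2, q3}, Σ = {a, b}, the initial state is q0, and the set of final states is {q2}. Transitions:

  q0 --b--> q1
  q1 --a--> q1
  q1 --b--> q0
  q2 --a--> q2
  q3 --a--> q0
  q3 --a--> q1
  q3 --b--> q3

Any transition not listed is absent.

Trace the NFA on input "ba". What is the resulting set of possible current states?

Start in {q0}.
Read 'b': q0→{q1}; now {q1}.
Read 'a': q1→{q1}; now {q1}.

{q1}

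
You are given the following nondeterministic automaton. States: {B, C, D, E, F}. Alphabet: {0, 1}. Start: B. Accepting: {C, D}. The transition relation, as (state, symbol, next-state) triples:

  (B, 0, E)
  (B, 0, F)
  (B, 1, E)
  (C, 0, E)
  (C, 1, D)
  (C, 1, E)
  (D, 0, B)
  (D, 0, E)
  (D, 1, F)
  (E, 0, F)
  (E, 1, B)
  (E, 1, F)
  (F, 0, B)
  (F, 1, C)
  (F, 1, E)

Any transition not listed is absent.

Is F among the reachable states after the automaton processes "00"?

Start in {B}.
Read '0': B→{E, F}; now {E, F}.
Read '0': E→{F}, F→{B}; now {B, F}.
State F is in {B, F}.

Yes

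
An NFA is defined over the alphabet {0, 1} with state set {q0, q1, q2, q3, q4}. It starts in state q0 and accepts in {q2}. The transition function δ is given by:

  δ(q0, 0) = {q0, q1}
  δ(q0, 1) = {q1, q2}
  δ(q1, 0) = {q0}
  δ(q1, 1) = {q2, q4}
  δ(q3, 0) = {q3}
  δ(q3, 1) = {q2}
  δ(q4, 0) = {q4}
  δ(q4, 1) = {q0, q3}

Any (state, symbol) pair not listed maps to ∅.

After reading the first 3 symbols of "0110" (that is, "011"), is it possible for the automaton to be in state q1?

Start in {q0}.
Read '0': q0→{q0, q1}; now {q0, q1}.
Read '1': q0→{q1, q2}, q1→{q2, q4}; now {q1, q2, q4}.
Read '1': q1→{q2, q4}, q2→∅, q4→{q0, q3}; now {q0, q2, q3, q4}.
State q1 is not in {q0, q2, q3, q4}.

No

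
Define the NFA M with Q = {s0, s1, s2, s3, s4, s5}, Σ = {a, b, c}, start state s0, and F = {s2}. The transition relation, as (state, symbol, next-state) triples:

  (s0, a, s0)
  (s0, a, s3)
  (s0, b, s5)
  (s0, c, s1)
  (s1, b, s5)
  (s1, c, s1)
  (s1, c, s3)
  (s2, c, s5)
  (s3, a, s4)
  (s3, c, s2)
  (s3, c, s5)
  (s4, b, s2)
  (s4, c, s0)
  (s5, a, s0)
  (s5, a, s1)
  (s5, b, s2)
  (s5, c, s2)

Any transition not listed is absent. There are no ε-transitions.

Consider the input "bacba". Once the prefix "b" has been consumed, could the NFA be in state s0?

Start in {s0}.
Read 'b': s0→{s5}; now {s5}.
State s0 is not in {s5}.

No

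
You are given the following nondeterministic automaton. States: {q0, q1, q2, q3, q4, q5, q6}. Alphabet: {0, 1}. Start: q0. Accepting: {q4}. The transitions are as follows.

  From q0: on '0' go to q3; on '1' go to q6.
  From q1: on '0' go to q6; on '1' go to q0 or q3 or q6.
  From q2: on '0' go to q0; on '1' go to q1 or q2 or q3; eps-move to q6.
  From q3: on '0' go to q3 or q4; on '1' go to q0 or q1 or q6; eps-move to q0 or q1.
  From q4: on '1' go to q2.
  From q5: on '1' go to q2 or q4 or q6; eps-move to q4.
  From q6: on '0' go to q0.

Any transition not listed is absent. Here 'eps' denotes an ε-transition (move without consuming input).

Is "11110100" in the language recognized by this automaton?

Start in {q0}.
Read '1': {q0} → {q6}.
Read '1': {q6} → ∅.
The set is empty and remains empty for the remaining 6 symbols.
The final set ∅ contains no accepting state.

No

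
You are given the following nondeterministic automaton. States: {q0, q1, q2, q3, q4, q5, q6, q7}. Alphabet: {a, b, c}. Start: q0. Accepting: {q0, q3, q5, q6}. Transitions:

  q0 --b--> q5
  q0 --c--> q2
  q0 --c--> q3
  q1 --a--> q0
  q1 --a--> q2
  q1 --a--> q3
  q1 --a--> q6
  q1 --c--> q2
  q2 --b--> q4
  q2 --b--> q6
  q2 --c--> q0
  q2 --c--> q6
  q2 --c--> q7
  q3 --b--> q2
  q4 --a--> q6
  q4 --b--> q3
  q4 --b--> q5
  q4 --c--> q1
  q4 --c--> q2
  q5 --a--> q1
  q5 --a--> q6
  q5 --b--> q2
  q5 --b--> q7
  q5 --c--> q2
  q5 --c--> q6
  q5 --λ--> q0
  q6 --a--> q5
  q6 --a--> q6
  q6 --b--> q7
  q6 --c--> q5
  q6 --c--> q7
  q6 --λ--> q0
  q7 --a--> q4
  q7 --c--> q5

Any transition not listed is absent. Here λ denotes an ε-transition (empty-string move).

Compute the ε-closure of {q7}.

{q7}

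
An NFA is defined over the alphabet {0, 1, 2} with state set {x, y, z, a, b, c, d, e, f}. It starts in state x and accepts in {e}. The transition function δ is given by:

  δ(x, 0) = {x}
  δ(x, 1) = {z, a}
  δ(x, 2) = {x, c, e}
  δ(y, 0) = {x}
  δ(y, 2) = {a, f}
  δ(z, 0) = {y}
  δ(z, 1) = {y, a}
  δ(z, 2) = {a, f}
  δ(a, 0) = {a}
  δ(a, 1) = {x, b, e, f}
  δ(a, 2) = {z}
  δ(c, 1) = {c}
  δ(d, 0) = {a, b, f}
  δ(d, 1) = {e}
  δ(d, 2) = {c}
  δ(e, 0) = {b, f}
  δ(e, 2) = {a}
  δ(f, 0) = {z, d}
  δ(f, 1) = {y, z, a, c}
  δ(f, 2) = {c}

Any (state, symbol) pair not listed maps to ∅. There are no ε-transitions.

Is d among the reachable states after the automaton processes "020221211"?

No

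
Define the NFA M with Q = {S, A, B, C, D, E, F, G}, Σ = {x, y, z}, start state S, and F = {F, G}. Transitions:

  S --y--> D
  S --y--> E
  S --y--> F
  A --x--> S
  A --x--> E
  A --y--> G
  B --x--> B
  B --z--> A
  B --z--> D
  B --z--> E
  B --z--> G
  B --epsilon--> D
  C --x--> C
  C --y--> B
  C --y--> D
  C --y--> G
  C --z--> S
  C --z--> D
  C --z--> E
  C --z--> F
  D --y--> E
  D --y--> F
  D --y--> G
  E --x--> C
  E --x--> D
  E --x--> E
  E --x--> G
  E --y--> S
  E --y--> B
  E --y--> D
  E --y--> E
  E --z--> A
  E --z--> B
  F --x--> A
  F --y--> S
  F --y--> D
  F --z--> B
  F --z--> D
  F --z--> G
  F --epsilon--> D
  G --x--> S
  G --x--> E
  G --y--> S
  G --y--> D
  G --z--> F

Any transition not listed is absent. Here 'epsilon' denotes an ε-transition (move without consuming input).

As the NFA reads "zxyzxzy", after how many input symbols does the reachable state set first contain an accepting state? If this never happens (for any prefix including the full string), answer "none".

Start in {S}.
Read 'z': {S} → ∅.
The set is empty and remains empty for the remaining 6 symbols.
No reachable set along the way intersects F.

none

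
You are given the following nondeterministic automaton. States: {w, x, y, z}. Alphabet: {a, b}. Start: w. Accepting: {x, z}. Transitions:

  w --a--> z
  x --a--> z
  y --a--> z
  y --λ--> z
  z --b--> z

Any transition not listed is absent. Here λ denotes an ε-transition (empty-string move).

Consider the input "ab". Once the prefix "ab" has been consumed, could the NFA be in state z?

Yes

Start in {w}.
Read 'a': w→{z}; now {z}.
Read 'b': z→{z}; now {z}.
State z is in {z}.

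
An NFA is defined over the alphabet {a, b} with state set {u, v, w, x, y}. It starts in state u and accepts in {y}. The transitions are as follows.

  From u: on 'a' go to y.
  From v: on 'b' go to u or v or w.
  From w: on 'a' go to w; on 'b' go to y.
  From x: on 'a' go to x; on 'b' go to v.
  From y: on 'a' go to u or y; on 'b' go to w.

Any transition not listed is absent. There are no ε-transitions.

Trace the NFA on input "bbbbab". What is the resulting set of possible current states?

Start in {u}.
Read 'b': u→∅; now ∅.
The set is empty and remains empty for the remaining 5 symbols.

∅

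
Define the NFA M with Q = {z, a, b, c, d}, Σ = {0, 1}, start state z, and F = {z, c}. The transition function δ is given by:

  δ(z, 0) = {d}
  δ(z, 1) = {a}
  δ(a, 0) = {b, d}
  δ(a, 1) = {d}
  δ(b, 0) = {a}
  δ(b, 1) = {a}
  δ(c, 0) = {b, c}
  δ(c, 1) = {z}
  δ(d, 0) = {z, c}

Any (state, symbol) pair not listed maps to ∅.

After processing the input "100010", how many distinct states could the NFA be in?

2

Start in {z}.
Read '1': {z} → {a}.
Read '0': {a} → {b, d}.
Read '0': {b, d} → {z, a, c}.
Read '0': {z, a, c} → {b, c, d}.
Read '1': {b, c, d} → {z, a}.
Read '0': {z, a} → {b, d}.
That set has 2 states.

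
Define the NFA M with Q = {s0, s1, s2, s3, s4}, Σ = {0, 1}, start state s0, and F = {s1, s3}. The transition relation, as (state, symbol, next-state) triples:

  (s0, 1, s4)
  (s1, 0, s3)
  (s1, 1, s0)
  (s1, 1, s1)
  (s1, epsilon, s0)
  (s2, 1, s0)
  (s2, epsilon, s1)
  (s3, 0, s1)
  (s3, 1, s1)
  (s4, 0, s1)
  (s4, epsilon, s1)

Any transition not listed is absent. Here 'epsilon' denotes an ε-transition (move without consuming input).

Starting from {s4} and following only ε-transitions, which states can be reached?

Begin with {s4}.
ε-move s4 → s1; add s1.
ε-move s1 → s0; add s0.

{s0, s1, s4}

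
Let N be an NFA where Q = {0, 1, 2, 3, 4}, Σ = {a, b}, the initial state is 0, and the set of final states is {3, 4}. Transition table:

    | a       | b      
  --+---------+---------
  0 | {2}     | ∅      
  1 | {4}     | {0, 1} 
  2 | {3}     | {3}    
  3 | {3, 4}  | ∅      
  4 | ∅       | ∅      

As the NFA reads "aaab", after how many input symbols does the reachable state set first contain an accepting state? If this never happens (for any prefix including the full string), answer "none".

Start in {0}.
Read 'a': {0} → {2}.
Read 'a': {2} → {3}.
None of the earlier sets intersect F, but {3} does.

2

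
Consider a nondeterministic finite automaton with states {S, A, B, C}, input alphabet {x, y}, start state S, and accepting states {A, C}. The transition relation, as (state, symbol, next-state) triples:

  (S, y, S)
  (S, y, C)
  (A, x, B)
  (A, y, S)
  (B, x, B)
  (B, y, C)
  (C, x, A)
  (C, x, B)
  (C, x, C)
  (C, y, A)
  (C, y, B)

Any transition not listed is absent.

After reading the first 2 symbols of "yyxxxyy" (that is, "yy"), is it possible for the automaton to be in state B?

Yes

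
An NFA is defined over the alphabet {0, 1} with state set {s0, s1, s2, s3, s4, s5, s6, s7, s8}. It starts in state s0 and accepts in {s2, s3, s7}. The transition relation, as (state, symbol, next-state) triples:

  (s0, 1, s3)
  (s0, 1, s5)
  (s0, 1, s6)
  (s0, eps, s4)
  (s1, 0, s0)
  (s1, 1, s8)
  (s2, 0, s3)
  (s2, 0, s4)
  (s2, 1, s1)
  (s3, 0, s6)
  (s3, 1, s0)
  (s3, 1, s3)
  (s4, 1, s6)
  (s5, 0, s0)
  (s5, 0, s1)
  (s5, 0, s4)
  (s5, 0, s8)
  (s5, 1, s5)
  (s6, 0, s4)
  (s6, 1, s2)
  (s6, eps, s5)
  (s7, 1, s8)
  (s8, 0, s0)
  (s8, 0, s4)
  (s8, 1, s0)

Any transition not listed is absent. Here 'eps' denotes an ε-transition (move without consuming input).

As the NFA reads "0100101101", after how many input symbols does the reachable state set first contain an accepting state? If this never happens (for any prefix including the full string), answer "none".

Start: ε-closure({s0}) = {s0, s4}.
Read '0': s0→∅, s4→∅; now ∅.
The set is empty and remains empty for the remaining 9 symbols.
No reachable set along the way intersects F.

none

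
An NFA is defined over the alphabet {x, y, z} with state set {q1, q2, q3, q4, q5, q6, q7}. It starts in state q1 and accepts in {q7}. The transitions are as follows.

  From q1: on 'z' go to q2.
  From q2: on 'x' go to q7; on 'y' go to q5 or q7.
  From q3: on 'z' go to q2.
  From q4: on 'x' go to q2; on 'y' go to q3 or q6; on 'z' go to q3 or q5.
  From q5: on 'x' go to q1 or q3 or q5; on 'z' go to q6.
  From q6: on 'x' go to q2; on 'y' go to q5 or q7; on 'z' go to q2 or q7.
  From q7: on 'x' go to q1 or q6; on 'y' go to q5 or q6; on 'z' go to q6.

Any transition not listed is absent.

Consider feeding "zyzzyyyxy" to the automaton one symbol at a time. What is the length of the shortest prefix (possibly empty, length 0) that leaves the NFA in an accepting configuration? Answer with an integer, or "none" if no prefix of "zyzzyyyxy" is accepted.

Start in {q1}.
Read 'z': q1→{q2}; now {q2}.
Read 'y': q2→{q5, q7}; now {q5, q7}.
None of the earlier sets intersect F, but {q5, q7} does.

2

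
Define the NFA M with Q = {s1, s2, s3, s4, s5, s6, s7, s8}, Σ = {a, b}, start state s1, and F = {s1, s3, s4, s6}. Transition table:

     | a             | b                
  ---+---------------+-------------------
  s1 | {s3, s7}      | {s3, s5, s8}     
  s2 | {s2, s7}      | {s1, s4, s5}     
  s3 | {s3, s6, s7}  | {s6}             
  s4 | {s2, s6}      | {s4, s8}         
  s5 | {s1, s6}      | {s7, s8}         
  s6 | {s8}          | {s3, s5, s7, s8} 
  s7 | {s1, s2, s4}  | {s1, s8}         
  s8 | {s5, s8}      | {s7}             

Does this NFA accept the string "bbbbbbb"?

Yes

Start in {s1}.
Read 'b': s1→{s3, s5, s8}; now {s3, s5, s8}.
Read 'b': s3→{s6}, s5→{s7, s8}, s8→{s7}; now {s6, s7, s8}.
Read 'b': s6→{s3, s5, s7, s8}, s7→{s1, s8}, s8→{s7}; now {s1, s3, s5, s7, s8}.
Read 'b': s1→{s3, s5, s8}, s3→{s6}, s5→{s7, s8}, s7→{s1, s8}, s8→{s7}; now {s1, s3, s5, s6, s7, s8}.
Read 'b': s1→{s3, s5, s8}, s3→{s6}, s5→{s7, s8}, s6→{s3, s5, s7, s8}, s7→{s1, s8}, s8→{s7}; now {s1, s3, s5, s6, s7, s8}.
Read 'b': s1→{s3, s5, s8}, s3→{s6}, s5→{s7, s8}, s6→{s3, s5, s7, s8}, s7→{s1, s8}, s8→{s7}; now {s1, s3, s5, s6, s7, s8}.
Read 'b': s1→{s3, s5, s8}, s3→{s6}, s5→{s7, s8}, s6→{s3, s5, s7, s8}, s7→{s1, s8}, s8→{s7}; now {s1, s3, s5, s6, s7, s8}.
The final set {s1, s3, s5, s6, s7, s8} contains the accepting states s1, s3, s6.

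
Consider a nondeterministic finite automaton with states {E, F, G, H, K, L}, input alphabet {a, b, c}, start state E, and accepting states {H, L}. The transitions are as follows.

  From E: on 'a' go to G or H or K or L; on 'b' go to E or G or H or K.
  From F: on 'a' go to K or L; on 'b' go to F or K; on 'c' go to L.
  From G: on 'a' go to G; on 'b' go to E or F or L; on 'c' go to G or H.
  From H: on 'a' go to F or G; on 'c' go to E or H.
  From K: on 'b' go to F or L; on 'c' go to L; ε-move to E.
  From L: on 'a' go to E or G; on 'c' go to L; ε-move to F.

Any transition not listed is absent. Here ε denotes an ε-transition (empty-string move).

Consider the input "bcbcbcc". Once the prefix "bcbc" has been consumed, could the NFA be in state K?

Start in {E}.
Read 'b': {E} → {E, G, H, K}.
Read 'c': {E, G, H, K} → {E, F, G, H, L}.
Read 'b': {E, F, G, H, L} → {E, F, G, H, K, L}.
Read 'c': {E, F, G, H, K, L} → {E, F, G, H, L}.
State K is not in {E, F, G, H, L}.

No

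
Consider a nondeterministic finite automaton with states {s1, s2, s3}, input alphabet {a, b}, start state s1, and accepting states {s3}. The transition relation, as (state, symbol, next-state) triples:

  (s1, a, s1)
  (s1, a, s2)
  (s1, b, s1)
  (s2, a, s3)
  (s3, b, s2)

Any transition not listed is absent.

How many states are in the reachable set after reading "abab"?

1

Start in {s1}.
Read 'a': s1→{s1, s2}; now {s1, s2}.
Read 'b': s1→{s1}, s2→∅; now {s1}.
Read 'a': s1→{s1, s2}; now {s1, s2}.
Read 'b': s1→{s1}, s2→∅; now {s1}.
That set has 1 state.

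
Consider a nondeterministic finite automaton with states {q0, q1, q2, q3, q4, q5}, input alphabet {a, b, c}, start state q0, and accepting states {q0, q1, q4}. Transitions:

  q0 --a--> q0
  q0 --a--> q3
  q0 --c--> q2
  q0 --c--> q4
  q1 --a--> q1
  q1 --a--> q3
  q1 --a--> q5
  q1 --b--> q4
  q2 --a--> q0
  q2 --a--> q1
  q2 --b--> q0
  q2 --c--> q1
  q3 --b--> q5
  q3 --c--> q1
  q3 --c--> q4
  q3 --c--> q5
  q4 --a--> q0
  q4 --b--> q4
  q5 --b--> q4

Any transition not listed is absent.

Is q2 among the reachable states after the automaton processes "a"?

Start in {q0}.
Read 'a': {q0} → {q0, q3}.
State q2 is not in {q0, q3}.

No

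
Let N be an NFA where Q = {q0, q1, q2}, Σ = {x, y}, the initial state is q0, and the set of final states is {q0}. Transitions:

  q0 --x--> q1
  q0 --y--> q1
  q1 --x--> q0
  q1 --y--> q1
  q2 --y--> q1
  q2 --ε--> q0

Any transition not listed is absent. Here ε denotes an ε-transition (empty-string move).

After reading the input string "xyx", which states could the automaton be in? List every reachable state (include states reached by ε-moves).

Start in {q0}.
Read 'x': {q0} → {q1}.
Read 'y': {q1} → {q1}.
Read 'x': {q1} → {q0}.

{q0}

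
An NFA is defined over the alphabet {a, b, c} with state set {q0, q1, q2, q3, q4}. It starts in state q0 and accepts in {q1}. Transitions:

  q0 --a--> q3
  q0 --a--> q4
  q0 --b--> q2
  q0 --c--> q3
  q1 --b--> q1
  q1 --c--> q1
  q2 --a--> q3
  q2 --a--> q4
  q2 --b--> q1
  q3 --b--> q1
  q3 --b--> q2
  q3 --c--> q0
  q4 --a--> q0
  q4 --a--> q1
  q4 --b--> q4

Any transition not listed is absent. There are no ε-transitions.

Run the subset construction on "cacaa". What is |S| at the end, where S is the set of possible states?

0

Start in {q0}.
Read 'c': {q0} → {q3}.
Read 'a': {q3} → ∅.
The set is empty and remains empty for the remaining 3 symbols.
That set has 0 states.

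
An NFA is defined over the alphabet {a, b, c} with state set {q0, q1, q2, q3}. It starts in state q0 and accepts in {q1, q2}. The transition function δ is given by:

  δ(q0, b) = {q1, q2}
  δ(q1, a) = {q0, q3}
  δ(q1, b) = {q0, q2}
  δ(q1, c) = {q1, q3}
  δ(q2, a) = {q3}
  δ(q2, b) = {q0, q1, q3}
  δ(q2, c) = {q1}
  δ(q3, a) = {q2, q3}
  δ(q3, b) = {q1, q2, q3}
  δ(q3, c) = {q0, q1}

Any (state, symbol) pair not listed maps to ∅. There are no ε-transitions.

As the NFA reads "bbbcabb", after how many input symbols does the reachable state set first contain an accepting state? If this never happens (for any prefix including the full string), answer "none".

Start in {q0}.
Read 'b': q0→{q1, q2}; now {q1, q2}.
None of the earlier sets intersect F, but {q1, q2} does.

1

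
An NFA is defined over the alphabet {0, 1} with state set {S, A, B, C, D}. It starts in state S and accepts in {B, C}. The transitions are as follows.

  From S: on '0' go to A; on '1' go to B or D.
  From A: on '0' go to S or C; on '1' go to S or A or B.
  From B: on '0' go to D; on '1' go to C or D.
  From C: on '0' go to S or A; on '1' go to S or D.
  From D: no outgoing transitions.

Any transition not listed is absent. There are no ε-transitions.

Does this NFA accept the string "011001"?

Start in {S}.
Read '0': S→{A}; now {A}.
Read '1': A→{S, A, B}; now {S, A, B}.
Read '1': S→{B, D}, A→{S, A, B}, B→{C, D}; now {S, A, B, C, D}.
Read '0': S→{A}, A→{S, C}, B→{D}, C→{S, A}, D→∅; now {S, A, C, D}.
Read '0': S→{A}, A→{S, C}, C→{S, A}, D→∅; now {S, A, C}.
Read '1': S→{B, D}, A→{S, A, B}, C→{S, D}; now {S, A, B, D}.
The final set {S, A, B, D} contains the accepting state B.

Yes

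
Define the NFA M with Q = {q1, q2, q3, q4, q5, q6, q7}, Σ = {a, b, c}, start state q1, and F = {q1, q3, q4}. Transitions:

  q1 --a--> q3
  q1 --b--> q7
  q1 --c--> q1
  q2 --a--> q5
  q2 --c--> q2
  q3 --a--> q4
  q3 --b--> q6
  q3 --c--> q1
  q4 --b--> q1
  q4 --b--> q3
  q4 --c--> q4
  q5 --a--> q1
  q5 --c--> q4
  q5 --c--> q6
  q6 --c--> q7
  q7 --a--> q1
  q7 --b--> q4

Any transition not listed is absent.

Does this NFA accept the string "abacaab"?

Start in {q1}.
Read 'a': {q1} → {q3}.
Read 'b': {q3} → {q6}.
Read 'a': {q6} → ∅.
The set is empty and remains empty for the remaining 4 symbols.
The final set ∅ contains no accepting state.

No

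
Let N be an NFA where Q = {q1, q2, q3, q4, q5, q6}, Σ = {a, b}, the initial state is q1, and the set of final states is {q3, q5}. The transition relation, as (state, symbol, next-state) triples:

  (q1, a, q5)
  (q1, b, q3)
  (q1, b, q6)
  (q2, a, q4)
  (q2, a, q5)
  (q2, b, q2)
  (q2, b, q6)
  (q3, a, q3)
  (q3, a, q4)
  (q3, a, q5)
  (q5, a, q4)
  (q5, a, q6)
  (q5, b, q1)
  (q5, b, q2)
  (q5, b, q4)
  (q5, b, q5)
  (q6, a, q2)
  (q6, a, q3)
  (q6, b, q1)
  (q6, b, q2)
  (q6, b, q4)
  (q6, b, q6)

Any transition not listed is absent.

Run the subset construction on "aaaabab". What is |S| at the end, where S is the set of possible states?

Start in {q1}.
Read 'a': q1→{q5}; now {q5}.
Read 'a': q5→{q4, q6}; now {q4, q6}.
Read 'a': q4→∅, q6→{q2, q3}; now {q2, q3}.
Read 'a': q2→{q4, q5}, q3→{q3, q4, q5}; now {q3, q4, q5}.
Read 'b': q3→∅, q4→∅, q5→{q1, q2, q4, q5}; now {q1, q2, q4, q5}.
Read 'a': q1→{q5}, q2→{q4, q5}, q4→∅, q5→{q4, q6}; now {q4, q5, q6}.
Read 'b': q4→∅, q5→{q1, q2, q4, q5}, q6→{q1, q2, q4, q6}; now {q1, q2, q4, q5, q6}.
That set has 5 states.

5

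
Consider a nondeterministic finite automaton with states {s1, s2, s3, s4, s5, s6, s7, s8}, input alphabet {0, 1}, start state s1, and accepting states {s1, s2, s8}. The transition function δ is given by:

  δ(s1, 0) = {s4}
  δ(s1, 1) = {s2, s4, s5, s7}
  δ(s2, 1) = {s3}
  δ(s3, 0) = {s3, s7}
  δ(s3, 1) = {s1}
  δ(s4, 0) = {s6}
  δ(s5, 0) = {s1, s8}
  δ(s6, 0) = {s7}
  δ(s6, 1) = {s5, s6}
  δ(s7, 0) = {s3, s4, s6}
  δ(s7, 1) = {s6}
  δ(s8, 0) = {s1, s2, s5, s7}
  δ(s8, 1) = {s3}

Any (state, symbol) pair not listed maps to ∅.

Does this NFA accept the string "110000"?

No

Start in {s1}.
Read '1': {s1} → {s2, s4, s5, s7}.
Read '1': {s2, s4, s5, s7} → {s3, s6}.
Read '0': {s3, s6} → {s3, s7}.
Read '0': {s3, s7} → {s3, s4, s6, s7}.
Read '0': {s3, s4, s6, s7} → {s3, s4, s6, s7}.
Read '0': {s3, s4, s6, s7} → {s3, s4, s6, s7}.
The final set {s3, s4, s6, s7} contains no accepting state.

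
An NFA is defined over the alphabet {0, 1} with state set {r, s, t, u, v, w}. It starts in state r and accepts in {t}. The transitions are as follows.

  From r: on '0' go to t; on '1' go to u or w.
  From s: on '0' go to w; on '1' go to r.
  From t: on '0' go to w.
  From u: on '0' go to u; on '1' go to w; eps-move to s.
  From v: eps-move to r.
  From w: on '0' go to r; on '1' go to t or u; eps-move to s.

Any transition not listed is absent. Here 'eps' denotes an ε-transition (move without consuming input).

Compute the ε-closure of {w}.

Begin with {w}.
ε-move w → s; add s.

{s, w}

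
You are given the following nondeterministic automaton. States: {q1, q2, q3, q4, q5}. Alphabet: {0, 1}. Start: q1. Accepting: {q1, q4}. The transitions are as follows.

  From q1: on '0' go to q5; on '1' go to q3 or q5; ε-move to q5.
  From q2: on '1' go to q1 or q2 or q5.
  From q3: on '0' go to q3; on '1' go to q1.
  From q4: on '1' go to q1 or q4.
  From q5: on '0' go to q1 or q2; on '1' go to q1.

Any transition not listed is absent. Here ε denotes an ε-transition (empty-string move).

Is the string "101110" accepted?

Yes

Start: ε-closure({q1}) = {q1, q5}.
Read '1': {q1, q5} → {q1, q3, q5}.
Read '0': {q1, q3, q5} → {q1, q2, q3, q5}.
Read '1': {q1, q2, q3, q5} → {q1, q2, q3, q5}.
Read '1': {q1, q2, q3, q5} → {q1, q2, q3, q5}.
Read '1': {q1, q2, q3, q5} → {q1, q2, q3, q5}.
Read '0': {q1, q2, q3, q5} → {q1, q2, q3, q5}.
The final set {q1, q2, q3, q5} contains the accepting state q1.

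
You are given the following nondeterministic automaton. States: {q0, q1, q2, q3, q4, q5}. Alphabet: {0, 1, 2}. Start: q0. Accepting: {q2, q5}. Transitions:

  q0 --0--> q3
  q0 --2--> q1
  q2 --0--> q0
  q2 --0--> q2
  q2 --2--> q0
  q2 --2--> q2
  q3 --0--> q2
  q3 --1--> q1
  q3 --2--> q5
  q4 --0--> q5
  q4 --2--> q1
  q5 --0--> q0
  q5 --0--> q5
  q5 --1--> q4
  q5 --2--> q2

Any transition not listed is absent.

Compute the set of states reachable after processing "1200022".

Start in {q0}.
Read '1': q0→∅; now ∅.
The set is empty and remains empty for the remaining 6 symbols.

∅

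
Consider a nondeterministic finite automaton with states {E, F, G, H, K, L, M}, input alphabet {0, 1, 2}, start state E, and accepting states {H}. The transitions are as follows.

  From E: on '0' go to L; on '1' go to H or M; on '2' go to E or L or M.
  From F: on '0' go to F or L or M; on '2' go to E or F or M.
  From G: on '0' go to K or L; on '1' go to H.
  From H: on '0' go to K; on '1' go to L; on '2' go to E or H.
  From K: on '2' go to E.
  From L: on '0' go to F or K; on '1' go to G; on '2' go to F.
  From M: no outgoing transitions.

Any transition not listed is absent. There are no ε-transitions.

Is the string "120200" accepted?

No

Start in {E}.
Read '1': {E} → {H, M}.
Read '2': {H, M} → {E, H}.
Read '0': {E, H} → {K, L}.
Read '2': {K, L} → {E, F}.
Read '0': {E, F} → {F, L, M}.
Read '0': {F, L, M} → {F, K, L, M}.
The final set {F, K, L, M} contains no accepting state.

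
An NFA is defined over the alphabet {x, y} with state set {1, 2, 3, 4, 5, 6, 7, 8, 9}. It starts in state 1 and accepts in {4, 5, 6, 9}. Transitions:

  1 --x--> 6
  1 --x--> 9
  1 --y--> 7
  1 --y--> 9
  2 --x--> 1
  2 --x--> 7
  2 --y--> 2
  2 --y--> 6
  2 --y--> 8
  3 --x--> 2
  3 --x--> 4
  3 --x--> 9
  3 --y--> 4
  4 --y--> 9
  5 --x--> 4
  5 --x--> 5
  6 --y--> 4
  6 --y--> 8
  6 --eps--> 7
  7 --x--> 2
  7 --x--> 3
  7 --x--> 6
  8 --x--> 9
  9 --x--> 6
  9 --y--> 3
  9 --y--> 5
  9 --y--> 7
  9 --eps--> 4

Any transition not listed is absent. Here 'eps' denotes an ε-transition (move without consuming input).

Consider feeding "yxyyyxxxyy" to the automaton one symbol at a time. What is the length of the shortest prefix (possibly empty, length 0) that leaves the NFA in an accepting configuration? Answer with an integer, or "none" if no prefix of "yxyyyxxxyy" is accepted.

Start in {1}.
Read 'y': {1} → {4, 7, 9}.
None of the earlier sets intersect F, but {4, 7, 9} does.

1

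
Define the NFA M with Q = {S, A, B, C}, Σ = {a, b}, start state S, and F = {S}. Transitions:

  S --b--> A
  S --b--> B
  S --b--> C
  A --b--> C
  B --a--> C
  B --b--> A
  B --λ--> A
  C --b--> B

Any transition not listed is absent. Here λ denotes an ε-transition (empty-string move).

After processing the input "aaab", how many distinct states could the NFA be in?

Start in {S}.
Read 'a': S→∅; now ∅.
The set is empty and remains empty for the remaining 3 symbols.
That set has 0 states.

0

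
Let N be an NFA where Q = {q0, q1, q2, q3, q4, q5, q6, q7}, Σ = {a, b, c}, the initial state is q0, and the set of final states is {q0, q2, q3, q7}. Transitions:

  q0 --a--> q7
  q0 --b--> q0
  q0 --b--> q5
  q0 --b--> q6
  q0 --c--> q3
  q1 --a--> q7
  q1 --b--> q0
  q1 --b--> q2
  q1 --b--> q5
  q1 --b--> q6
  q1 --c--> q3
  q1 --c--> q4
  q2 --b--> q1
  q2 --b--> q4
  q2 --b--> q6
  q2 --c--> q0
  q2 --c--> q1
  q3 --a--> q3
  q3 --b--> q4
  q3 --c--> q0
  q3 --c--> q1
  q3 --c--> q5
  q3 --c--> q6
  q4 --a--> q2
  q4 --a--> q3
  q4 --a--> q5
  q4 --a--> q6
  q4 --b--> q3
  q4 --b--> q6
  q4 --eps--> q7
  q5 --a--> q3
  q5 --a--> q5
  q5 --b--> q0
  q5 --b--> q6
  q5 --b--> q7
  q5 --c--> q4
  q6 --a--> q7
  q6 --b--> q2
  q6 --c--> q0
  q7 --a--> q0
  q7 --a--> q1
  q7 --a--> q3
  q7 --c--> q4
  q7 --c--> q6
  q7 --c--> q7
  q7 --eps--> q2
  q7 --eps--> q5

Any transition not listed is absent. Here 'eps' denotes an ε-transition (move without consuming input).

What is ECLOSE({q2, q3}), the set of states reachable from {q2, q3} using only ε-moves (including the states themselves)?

{q2, q3}

Begin with {q2, q3}.
No ε-moves leave this set, so the closure equals the set itself.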